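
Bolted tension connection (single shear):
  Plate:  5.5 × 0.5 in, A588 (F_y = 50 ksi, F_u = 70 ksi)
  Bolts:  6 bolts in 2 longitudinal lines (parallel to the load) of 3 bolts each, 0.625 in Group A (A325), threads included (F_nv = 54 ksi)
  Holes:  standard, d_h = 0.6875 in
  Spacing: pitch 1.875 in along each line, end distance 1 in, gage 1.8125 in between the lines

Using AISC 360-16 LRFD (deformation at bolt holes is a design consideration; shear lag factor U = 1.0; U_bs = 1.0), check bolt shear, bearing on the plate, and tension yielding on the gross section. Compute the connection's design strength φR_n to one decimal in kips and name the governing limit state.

Bolt shear: A_b = π(0.625)²/4 = 0.3068 in². φR_n = 0.75 × 54 × 0.3068 × 6 × 1 = 74.6 kips.
Bearing (0.5 in plate, F_u = 70 ksi): end bolts L_c = 1 − 0.6875/2 = 0.65625, R_n = min(1.2×0.65625×0.5×70, 2.4×0.625×0.5×70) = 27.563 kips/bolt; interior L_c = 1.875 − 0.6875 = 1.1875, R_n = 49.875 kips/bolt. φR_n = 0.75 × (2×27.563 + 4×49.875) = 191.0 kips.
Tension yield (gross): A_g = 5.5×0.5 = 2.75 in². φR_n = 0.90 × 50 × 2.75 = 123.8 kips.
Governing: min(74.6, 191.0, 123.8) = 74.6 kips → bolt shear.

74.6 kips (bolt shear governs)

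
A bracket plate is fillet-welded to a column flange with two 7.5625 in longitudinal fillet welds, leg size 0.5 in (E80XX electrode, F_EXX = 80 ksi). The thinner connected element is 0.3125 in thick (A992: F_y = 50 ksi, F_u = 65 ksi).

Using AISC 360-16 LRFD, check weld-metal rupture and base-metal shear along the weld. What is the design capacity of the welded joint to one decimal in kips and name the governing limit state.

138.3 kips (base-metal shear governs)

Weld metal: throat = 0.707×0.5 = 0.3535 in, L = 2×7.5625 = 15.125 in. φR_n = 0.75 × 0.6 × 80 × 0.3535 × 15.125 = 192.5 kips.
Base metal shear (0.3125 in plate): yield φR_n = 1.0×0.6×50×0.3125×15.125 = 141.8 kips; rupture φR_n = 0.75×0.6×65×0.3125×15.125 = 138.3 kips; take 138.3 kips (rupture).
Governing: min(192.5, 138.3) = 138.3 kips → base-metal shear.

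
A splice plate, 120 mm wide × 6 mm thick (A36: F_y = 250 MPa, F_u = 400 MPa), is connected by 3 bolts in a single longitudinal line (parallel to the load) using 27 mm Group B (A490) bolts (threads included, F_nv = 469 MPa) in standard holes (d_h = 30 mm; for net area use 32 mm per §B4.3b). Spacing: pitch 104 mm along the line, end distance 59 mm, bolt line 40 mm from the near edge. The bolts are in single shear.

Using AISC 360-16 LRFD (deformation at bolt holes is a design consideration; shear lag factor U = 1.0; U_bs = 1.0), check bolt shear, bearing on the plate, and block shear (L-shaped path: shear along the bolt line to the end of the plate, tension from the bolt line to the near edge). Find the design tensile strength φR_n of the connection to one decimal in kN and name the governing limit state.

223.4 kN (block shear governs)

Bolt shear: A_b = π(27)²/4 = 572.56 mm². φR_n = 0.75 × 469 × 572.56 × 3 × 1 = 604.2 kN.
Bearing (6 mm plate, F_u = 400 MPa): end bolts L_c = 59 − 30/2 = 44, R_n = min(1.2×44×6×400, 2.4×27×6×400) = 126.72 kN/bolt; interior L_c = 104 − 30 = 74, R_n = 155.52 kN/bolt. φR_n = 0.75 × (1×126.72 + 2×155.52) = 328.3 kN.
Block shear: shear path 1×[59+2×104] = 1×267 mm, A_gv = 1602, A_nv = 1×(267 − 2.5×32)×6 = 1122 mm²; tension to near edge: (40 − 0.5×32)×6 = 144 mm². R_n = min(0.6×400×1122, 0.6×250×1602) + 1.0×400×144 = min(269.28, 240.3) + 57.6 = 297.9 kN. φR_n = 0.75 × 297.9 = 223.4 kN.
Governing: min(604.2, 328.3, 223.4) = 223.4 kN → block shear.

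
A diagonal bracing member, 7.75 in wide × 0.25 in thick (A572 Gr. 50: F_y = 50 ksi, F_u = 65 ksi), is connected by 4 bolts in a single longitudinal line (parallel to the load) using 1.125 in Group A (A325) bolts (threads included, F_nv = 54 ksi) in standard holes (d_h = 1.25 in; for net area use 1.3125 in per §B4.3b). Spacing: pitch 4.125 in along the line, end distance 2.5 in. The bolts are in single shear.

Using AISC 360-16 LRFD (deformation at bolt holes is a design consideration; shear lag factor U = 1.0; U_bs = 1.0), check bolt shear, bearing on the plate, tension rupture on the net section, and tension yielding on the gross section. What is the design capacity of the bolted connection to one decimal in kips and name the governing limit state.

78.5 kips (net-section rupture governs)

Bolt shear: A_b = π(1.125)²/4 = 0.99402 in². φR_n = 0.75 × 54 × 0.99402 × 4 × 1 = 161.0 kips.
Bearing (0.25 in plate, F_u = 65 ksi): end bolts L_c = 2.5 − 1.25/2 = 1.875, R_n = min(1.2×1.875×0.25×65, 2.4×1.125×0.25×65) = 36.563 kips/bolt; interior L_c = 4.125 − 1.25 = 2.875, R_n = 43.875 kips/bolt. φR_n = 0.75 × (1×36.563 + 3×43.875) = 126.1 kips.
Tension rupture (net): A_n = (7.75 − 1×1.3125)×0.25 = 1.6094 in² (U = 1.0, A_e = A_n). φR_n = 0.75 × 65 × 1.6094 = 78.5 kips.
Tension yield (gross): A_g = 7.75×0.25 = 1.9375 in². φR_n = 0.90 × 50 × 1.9375 = 87.2 kips.
Governing: min(161.0, 126.1, 78.5, 87.2) = 78.5 kips → net-section rupture.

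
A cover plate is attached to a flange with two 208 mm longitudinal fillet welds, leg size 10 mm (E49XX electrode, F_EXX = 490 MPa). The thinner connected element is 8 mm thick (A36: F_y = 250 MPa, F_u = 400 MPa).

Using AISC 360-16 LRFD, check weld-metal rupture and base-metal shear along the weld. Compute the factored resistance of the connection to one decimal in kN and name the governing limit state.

Weld metal: throat = 0.707×10 = 7.07 mm, L = 2×208 = 416 mm. φR_n = 0.75 × 0.6 × 490 × 7.07 × 416 = 648.5 kN.
Base metal shear (8 mm plate): yield φR_n = 1.0×0.6×250×8×416 = 499.2 kN; rupture φR_n = 0.75×0.6×400×8×416 = 599.0 kN; take 499.2 kN (yield).
Governing: min(648.5, 499.2) = 499.2 kN → base-metal shear.

499.2 kN (base-metal shear governs)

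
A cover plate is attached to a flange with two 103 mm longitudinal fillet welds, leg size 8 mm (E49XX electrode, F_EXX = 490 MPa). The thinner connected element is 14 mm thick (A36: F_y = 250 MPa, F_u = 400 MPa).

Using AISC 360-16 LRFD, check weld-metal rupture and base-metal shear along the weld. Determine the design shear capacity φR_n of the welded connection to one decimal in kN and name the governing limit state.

256.9 kN (weld metal governs)

Weld metal: throat = 0.707×8 = 5.656 mm, L = 2×103 = 206 mm. φR_n = 0.75 × 0.6 × 490 × 5.656 × 206 = 256.9 kN.
Base metal shear (14 mm plate): yield φR_n = 1.0×0.6×250×14×206 = 432.6 kN; rupture φR_n = 0.75×0.6×400×14×206 = 519.1 kN; take 432.6 kN (yield).
Governing: min(256.9, 432.6) = 256.9 kN → weld metal.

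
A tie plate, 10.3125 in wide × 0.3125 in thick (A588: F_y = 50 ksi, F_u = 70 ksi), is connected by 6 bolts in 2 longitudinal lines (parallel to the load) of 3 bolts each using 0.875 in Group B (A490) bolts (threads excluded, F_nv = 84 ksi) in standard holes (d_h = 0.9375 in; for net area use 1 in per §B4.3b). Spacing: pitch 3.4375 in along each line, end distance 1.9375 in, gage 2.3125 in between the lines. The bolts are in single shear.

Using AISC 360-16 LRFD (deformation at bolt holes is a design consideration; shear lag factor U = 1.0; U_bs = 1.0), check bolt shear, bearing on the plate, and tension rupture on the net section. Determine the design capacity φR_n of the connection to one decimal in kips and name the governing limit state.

136.4 kips (net-section rupture governs)

Bolt shear: A_b = π(0.875)²/4 = 0.60132 in². φR_n = 0.75 × 84 × 0.60132 × 6 × 1 = 227.3 kips.
Bearing (0.3125 in plate, F_u = 70 ksi): end bolts L_c = 1.9375 − 0.9375/2 = 1.46875, R_n = min(1.2×1.46875×0.3125×70, 2.4×0.875×0.3125×70) = 38.555 kips/bolt; interior L_c = 3.4375 − 0.9375 = 2.5, R_n = 45.938 kips/bolt. φR_n = 0.75 × (2×38.555 + 4×45.938) = 195.6 kips.
Tension rupture (net): A_n = (10.3125 − 2×1)×0.3125 = 2.5977 in² (U = 1.0, A_e = A_n). φR_n = 0.75 × 70 × 2.5977 = 136.4 kips.
Governing: min(227.3, 195.6, 136.4) = 136.4 kips → net-section rupture.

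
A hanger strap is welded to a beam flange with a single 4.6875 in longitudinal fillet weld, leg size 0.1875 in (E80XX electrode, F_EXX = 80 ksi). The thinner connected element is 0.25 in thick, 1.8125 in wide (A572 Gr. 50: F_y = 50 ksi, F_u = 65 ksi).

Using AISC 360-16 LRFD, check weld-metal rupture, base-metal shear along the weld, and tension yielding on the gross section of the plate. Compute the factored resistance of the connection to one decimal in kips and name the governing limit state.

20.4 kips (gross-section yield governs)

Weld metal: throat = 0.707×0.1875 = 0.13256 in, L = 4.6875 in. φR_n = 0.75 × 0.6 × 80 × 0.13256 × 4.6875 = 22.4 kips.
Base metal shear (0.25 in plate): yield φR_n = 1.0×0.6×50×0.25×4.6875 = 35.2 kips; rupture φR_n = 0.75×0.6×65×0.25×4.6875 = 34.3 kips; take 34.3 kips (rupture).
Tension yield (gross): A_g = 1.8125×0.25 = 0.45313 in². φR_n = 0.90 × 50 × 0.45313 = 20.4 kips.
Governing: min(22.4, 34.3, 20.4) = 20.4 kips → gross-section yield.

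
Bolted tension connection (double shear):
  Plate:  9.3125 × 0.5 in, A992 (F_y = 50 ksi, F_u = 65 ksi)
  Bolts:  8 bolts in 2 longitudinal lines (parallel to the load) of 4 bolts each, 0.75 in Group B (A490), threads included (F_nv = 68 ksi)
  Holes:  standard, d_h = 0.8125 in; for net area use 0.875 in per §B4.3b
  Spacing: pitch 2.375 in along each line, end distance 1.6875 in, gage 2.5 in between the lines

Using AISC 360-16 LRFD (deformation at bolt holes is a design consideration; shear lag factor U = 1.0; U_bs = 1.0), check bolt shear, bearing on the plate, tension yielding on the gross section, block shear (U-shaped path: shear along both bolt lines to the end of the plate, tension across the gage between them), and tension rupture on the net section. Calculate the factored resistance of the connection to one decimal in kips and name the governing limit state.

184.3 kips (net-section rupture governs)

Bolt shear: A_b = π(0.75)²/4 = 0.44179 in². φR_n = 0.75 × 68 × 0.44179 × 8 × 2 = 360.5 kips.
Bearing (0.5 in plate, F_u = 65 ksi): end bolts L_c = 1.6875 − 0.8125/2 = 1.28125, R_n = min(1.2×1.28125×0.5×65, 2.4×0.75×0.5×65) = 49.969 kips/bolt; interior L_c = 2.375 − 0.8125 = 1.5625, R_n = 58.5 kips/bolt. φR_n = 0.75 × (2×49.969 + 6×58.5) = 338.2 kips.
Tension yield (gross): A_g = 9.3125×0.5 = 4.6563 in². φR_n = 0.90 × 50 × 4.6563 = 209.5 kips.
Block shear: shear path 2×[1.6875+3×2.375] = 2×8.8125 in, A_gv = 8.8125, A_nv = 2×(8.8125 − 3.5×0.875)×0.5 = 5.75 in²; tension across gage: (2.5 − 1×0.875)×0.5 = 0.8125 in². R_n = min(0.6×65×5.75, 0.6×50×8.8125) + 1.0×65×0.8125 = min(224.25, 264.38) + 52.813 = 277.06 kips. φR_n = 0.75 × 277.06 = 207.8 kips.
Tension rupture (net): A_n = (9.3125 − 2×0.875)×0.5 = 3.7813 in² (U = 1.0, A_e = A_n). φR_n = 0.75 × 65 × 3.7813 = 184.3 kips.
Governing: min(360.5, 338.2, 209.5, 207.8, 184.3) = 184.3 kips → net-section rupture.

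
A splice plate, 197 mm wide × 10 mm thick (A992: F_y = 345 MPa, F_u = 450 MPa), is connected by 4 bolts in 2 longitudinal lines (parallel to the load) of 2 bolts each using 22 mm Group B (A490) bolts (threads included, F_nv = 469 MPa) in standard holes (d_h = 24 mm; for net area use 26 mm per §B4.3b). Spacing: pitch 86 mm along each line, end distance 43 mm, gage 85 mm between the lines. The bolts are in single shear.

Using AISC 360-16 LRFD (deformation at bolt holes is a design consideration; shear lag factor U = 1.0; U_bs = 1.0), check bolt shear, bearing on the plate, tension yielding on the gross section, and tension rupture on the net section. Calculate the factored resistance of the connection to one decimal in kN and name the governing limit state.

489.4 kN (net-section rupture governs)

Bolt shear: A_b = π(22)²/4 = 380.13 mm². φR_n = 0.75 × 469 × 380.13 × 4 × 1 = 534.8 kN.
Bearing (10 mm plate, F_u = 450 MPa): end bolts L_c = 43 − 24/2 = 31, R_n = min(1.2×31×10×450, 2.4×22×10×450) = 167.4 kN/bolt; interior L_c = 86 − 24 = 62, R_n = 237.6 kN/bolt. φR_n = 0.75 × (2×167.4 + 2×237.6) = 607.5 kN.
Tension yield (gross): A_g = 197×10 = 1970 mm². φR_n = 0.90 × 345 × 1970 = 611.7 kN.
Tension rupture (net): A_n = (197 − 2×26)×10 = 1450 mm² (U = 1.0, A_e = A_n). φR_n = 0.75 × 450 × 1450 = 489.4 kN.
Governing: min(534.8, 607.5, 611.7, 489.4) = 489.4 kN → net-section rupture.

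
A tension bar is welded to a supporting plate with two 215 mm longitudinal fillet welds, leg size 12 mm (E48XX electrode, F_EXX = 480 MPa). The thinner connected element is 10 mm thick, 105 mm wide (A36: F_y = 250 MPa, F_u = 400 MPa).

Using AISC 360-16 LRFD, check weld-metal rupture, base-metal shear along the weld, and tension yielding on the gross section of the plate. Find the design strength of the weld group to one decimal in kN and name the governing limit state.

Weld metal: throat = 0.707×12 = 8.484 mm, L = 2×215 = 430 mm. φR_n = 0.75 × 0.6 × 480 × 8.484 × 430 = 788.0 kN.
Base metal shear (10 mm plate): yield φR_n = 1.0×0.6×250×10×430 = 645.0 kN; rupture φR_n = 0.75×0.6×400×10×430 = 774.0 kN; take 645.0 kN (yield).
Tension yield (gross): A_g = 105×10 = 1050 mm². φR_n = 0.90 × 250 × 1050 = 236.3 kN.
Governing: min(788.0, 645.0, 236.3) = 236.3 kN → gross-section yield.

236.3 kN (gross-section yield governs)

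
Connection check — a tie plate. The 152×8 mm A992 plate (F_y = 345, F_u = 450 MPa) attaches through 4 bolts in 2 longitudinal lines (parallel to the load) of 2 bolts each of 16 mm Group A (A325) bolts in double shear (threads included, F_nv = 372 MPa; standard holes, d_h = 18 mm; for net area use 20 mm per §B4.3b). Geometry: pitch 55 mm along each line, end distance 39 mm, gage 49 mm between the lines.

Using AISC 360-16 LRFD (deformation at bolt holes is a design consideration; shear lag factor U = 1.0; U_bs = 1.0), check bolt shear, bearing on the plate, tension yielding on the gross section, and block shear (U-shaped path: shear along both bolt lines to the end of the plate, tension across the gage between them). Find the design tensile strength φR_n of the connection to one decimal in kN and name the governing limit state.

285.7 kN (block shear governs)

Bolt shear: A_b = π(16)²/4 = 201.06 mm². φR_n = 0.75 × 372 × 201.06 × 4 × 2 = 448.8 kN.
Bearing (8 mm plate, F_u = 450 MPa): end bolts L_c = 39 − 18/2 = 30, R_n = min(1.2×30×8×450, 2.4×16×8×450) = 129.6 kN/bolt; interior L_c = 55 − 18 = 37, R_n = 138.24 kN/bolt. φR_n = 0.75 × (2×129.6 + 2×138.24) = 401.8 kN.
Tension yield (gross): A_g = 152×8 = 1216 mm². φR_n = 0.90 × 345 × 1216 = 377.6 kN.
Block shear: shear path 2×[39+1×55] = 2×94 mm, A_gv = 1504, A_nv = 2×(94 − 1.5×20)×8 = 1024 mm²; tension across gage: (49 − 1×20)×8 = 232 mm². R_n = min(0.6×450×1024, 0.6×345×1504) + 1.0×450×232 = min(276.48, 311.33) + 104.4 = 380.88 kN. φR_n = 0.75 × 380.88 = 285.7 kN.
Governing: min(448.8, 401.8, 377.6, 285.7) = 285.7 kN → block shear.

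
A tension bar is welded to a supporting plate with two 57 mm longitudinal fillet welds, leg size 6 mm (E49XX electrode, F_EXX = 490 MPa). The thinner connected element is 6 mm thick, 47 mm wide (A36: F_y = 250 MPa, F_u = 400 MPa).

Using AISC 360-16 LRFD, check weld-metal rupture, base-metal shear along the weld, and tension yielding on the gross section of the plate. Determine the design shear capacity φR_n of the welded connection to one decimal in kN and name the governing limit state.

63.5 kN (gross-section yield governs)

Weld metal: throat = 0.707×6 = 4.242 mm, L = 2×57 = 114 mm. φR_n = 0.75 × 0.6 × 490 × 4.242 × 114 = 106.6 kN.
Base metal shear (6 mm plate): yield φR_n = 1.0×0.6×250×6×114 = 102.6 kN; rupture φR_n = 0.75×0.6×400×6×114 = 123.1 kN; take 102.6 kN (yield).
Tension yield (gross): A_g = 47×6 = 282 mm². φR_n = 0.90 × 250 × 282 = 63.5 kN.
Governing: min(106.6, 102.6, 63.5) = 63.5 kN → gross-section yield.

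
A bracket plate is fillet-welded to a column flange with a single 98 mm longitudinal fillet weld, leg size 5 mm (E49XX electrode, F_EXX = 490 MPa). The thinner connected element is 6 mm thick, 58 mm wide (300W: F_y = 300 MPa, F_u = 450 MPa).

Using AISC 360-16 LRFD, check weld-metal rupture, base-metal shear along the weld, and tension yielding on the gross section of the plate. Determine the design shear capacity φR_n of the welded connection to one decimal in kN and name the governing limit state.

76.4 kN (weld metal governs)

Weld metal: throat = 0.707×5 = 3.535 mm, L = 98 mm. φR_n = 0.75 × 0.6 × 490 × 3.535 × 98 = 76.4 kN.
Base metal shear (6 mm plate): yield φR_n = 1.0×0.6×300×6×98 = 105.8 kN; rupture φR_n = 0.75×0.6×450×6×98 = 119.1 kN; take 105.8 kN (yield).
Tension yield (gross): A_g = 58×6 = 348 mm². φR_n = 0.90 × 300 × 348 = 94.0 kN.
Governing: min(76.4, 105.8, 94.0) = 76.4 kN → weld metal.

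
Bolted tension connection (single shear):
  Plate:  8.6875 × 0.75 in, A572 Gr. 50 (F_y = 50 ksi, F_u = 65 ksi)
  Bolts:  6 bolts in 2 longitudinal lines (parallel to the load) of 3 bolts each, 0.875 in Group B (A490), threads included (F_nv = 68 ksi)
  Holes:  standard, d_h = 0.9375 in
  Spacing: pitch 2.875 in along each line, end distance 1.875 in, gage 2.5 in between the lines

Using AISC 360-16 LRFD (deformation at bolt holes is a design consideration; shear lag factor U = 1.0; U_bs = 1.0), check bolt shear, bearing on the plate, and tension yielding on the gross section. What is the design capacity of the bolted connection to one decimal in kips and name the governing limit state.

Bolt shear: A_b = π(0.875)²/4 = 0.60132 in². φR_n = 0.75 × 68 × 0.60132 × 6 × 1 = 184.0 kips.
Bearing (0.75 in plate, F_u = 65 ksi): end bolts L_c = 1.875 − 0.9375/2 = 1.40625, R_n = min(1.2×1.40625×0.75×65, 2.4×0.875×0.75×65) = 82.266 kips/bolt; interior L_c = 2.875 − 0.9375 = 1.9375, R_n = 102.38 kips/bolt. φR_n = 0.75 × (2×82.266 + 4×102.38) = 430.5 kips.
Tension yield (gross): A_g = 8.6875×0.75 = 6.5156 in². φR_n = 0.90 × 50 × 6.5156 = 293.2 kips.
Governing: min(184.0, 430.5, 293.2) = 184.0 kips → bolt shear.

184.0 kips (bolt shear governs)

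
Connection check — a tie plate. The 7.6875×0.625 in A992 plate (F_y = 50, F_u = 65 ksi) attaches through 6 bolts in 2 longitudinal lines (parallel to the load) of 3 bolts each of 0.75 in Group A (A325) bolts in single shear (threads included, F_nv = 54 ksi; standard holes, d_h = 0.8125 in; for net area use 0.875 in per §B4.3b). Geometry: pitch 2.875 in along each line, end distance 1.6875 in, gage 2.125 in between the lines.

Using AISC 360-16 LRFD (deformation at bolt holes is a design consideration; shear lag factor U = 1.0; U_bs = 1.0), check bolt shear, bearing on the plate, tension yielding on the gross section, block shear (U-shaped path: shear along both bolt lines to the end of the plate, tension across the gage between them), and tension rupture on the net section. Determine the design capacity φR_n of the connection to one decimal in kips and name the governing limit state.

107.4 kips (bolt shear governs)

Bolt shear: A_b = π(0.75)²/4 = 0.44179 in². φR_n = 0.75 × 54 × 0.44179 × 6 × 1 = 107.4 kips.
Bearing (0.625 in plate, F_u = 65 ksi): end bolts L_c = 1.6875 − 0.8125/2 = 1.28125, R_n = min(1.2×1.28125×0.625×65, 2.4×0.75×0.625×65) = 62.461 kips/bolt; interior L_c = 2.875 − 0.8125 = 2.0625, R_n = 73.125 kips/bolt. φR_n = 0.75 × (2×62.461 + 4×73.125) = 313.1 kips.
Tension yield (gross): A_g = 7.6875×0.625 = 4.8047 in². φR_n = 0.90 × 50 × 4.8047 = 216.2 kips.
Block shear: shear path 2×[1.6875+2×2.875] = 2×7.4375 in, A_gv = 9.2969, A_nv = 2×(7.4375 − 2.5×0.875)×0.625 = 6.5625 in²; tension across gage: (2.125 − 1×0.875)×0.625 = 0.78125 in². R_n = min(0.6×65×6.5625, 0.6×50×9.2969) + 1.0×65×0.78125 = min(255.94, 278.91) + 50.781 = 306.72 kips. φR_n = 0.75 × 306.72 = 230.0 kips.
Tension rupture (net): A_n = (7.6875 − 2×0.875)×0.625 = 3.7109 in² (U = 1.0, A_e = A_n). φR_n = 0.75 × 65 × 3.7109 = 180.9 kips.
Governing: min(107.4, 313.1, 216.2, 230.0, 180.9) = 107.4 kips → bolt shear.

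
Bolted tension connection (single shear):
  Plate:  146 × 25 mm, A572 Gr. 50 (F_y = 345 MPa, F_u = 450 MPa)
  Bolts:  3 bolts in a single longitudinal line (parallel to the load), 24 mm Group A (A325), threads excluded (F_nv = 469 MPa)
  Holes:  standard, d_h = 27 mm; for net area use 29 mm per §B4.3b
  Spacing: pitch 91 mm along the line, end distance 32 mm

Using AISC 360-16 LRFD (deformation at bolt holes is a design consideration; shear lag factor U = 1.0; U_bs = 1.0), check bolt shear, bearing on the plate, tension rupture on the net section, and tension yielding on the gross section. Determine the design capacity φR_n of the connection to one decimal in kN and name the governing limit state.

477.4 kN (bolt shear governs)

Bolt shear: A_b = π(24)²/4 = 452.39 mm². φR_n = 0.75 × 469 × 452.39 × 3 × 1 = 477.4 kN.
Bearing (25 mm plate, F_u = 450 MPa): end bolts L_c = 32 − 27/2 = 18.5, R_n = min(1.2×18.5×25×450, 2.4×24×25×450) = 249.75 kN/bolt; interior L_c = 91 − 27 = 64, R_n = 648 kN/bolt. φR_n = 0.75 × (1×249.75 + 2×648) = 1159.3 kN.
Tension rupture (net): A_n = (146 − 1×29)×25 = 2925 mm² (U = 1.0, A_e = A_n). φR_n = 0.75 × 450 × 2925 = 987.2 kN.
Tension yield (gross): A_g = 146×25 = 3650 mm². φR_n = 0.90 × 345 × 3650 = 1133.3 kN.
Governing: min(477.4, 1159.3, 987.2, 1133.3) = 477.4 kN → bolt shear.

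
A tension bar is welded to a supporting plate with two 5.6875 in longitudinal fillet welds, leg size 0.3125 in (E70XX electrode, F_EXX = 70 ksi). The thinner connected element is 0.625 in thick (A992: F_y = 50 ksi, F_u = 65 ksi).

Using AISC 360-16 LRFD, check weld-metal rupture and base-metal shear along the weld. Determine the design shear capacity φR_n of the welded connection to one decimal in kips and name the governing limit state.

Weld metal: throat = 0.707×0.3125 = 0.22094 in, L = 2×5.6875 = 11.375 in. φR_n = 0.75 × 0.6 × 70 × 0.22094 × 11.375 = 79.2 kips.
Base metal shear (0.625 in plate): yield φR_n = 1.0×0.6×50×0.625×11.375 = 213.3 kips; rupture φR_n = 0.75×0.6×65×0.625×11.375 = 207.9 kips; take 207.9 kips (rupture).
Governing: min(79.2, 207.9) = 79.2 kips → weld metal.

79.2 kips (weld metal governs)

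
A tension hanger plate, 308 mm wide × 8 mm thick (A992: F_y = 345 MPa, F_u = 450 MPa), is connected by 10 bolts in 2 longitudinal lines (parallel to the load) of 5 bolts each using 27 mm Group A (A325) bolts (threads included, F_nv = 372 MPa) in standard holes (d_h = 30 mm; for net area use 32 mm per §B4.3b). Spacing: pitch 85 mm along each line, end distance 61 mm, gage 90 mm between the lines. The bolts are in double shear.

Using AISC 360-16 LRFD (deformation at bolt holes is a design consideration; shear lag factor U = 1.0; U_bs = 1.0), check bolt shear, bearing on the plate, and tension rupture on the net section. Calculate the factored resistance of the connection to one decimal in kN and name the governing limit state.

658.8 kN (net-section rupture governs)

Bolt shear: A_b = π(27)²/4 = 572.56 mm². φR_n = 0.75 × 372 × 572.56 × 10 × 2 = 3194.9 kN.
Bearing (8 mm plate, F_u = 450 MPa): end bolts L_c = 61 − 30/2 = 46, R_n = min(1.2×46×8×450, 2.4×27×8×450) = 198.72 kN/bolt; interior L_c = 85 − 30 = 55, R_n = 233.28 kN/bolt. φR_n = 0.75 × (2×198.72 + 8×233.28) = 1697.8 kN.
Tension rupture (net): A_n = (308 − 2×32)×8 = 1952 mm² (U = 1.0, A_e = A_n). φR_n = 0.75 × 450 × 1952 = 658.8 kN.
Governing: min(3194.9, 1697.8, 658.8) = 658.8 kN → net-section rupture.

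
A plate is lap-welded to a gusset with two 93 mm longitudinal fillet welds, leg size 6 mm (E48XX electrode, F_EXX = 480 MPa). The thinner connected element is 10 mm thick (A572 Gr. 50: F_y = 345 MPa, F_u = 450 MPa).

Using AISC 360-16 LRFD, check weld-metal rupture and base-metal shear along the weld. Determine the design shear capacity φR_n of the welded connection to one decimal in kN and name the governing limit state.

Weld metal: throat = 0.707×6 = 4.242 mm, L = 2×93 = 186 mm. φR_n = 0.75 × 0.6 × 480 × 4.242 × 186 = 170.4 kN.
Base metal shear (10 mm plate): yield φR_n = 1.0×0.6×345×10×186 = 385.0 kN; rupture φR_n = 0.75×0.6×450×10×186 = 376.7 kN; take 376.7 kN (rupture).
Governing: min(170.4, 376.7) = 170.4 kN → weld metal.

170.4 kN (weld metal governs)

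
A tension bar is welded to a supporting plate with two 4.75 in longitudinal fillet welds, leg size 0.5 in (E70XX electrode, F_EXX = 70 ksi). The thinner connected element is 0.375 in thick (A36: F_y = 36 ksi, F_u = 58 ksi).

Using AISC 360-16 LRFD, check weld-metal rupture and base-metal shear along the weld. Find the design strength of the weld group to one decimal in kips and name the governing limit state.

Weld metal: throat = 0.707×0.5 = 0.3535 in, L = 2×4.75 = 9.5 in. φR_n = 0.75 × 0.6 × 70 × 0.3535 × 9.5 = 105.8 kips.
Base metal shear (0.375 in plate): yield φR_n = 1.0×0.6×36×0.375×9.5 = 77.0 kips; rupture φR_n = 0.75×0.6×58×0.375×9.5 = 93.0 kips; take 77.0 kips (yield).
Governing: min(105.8, 77.0) = 77.0 kips → base-metal shear.

77.0 kips (base-metal shear governs)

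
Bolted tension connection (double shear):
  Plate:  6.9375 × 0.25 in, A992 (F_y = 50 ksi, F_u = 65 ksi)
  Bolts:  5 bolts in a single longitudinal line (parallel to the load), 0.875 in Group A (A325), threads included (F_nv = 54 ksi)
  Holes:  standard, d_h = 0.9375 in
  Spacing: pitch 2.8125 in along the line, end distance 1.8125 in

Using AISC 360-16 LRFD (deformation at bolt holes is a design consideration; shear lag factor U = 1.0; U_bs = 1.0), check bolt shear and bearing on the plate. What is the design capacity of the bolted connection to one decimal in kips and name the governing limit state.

122.0 kips (bearing governs)

Bolt shear: A_b = π(0.875)²/4 = 0.60132 in². φR_n = 0.75 × 54 × 0.60132 × 5 × 2 = 243.5 kips.
Bearing (0.25 in plate, F_u = 65 ksi): end bolts L_c = 1.8125 − 0.9375/2 = 1.34375, R_n = min(1.2×1.34375×0.25×65, 2.4×0.875×0.25×65) = 26.203 kips/bolt; interior L_c = 2.8125 − 0.9375 = 1.875, R_n = 34.125 kips/bolt. φR_n = 0.75 × (1×26.203 + 4×34.125) = 122.0 kips.
Governing: min(243.5, 122.0) = 122.0 kips → bearing.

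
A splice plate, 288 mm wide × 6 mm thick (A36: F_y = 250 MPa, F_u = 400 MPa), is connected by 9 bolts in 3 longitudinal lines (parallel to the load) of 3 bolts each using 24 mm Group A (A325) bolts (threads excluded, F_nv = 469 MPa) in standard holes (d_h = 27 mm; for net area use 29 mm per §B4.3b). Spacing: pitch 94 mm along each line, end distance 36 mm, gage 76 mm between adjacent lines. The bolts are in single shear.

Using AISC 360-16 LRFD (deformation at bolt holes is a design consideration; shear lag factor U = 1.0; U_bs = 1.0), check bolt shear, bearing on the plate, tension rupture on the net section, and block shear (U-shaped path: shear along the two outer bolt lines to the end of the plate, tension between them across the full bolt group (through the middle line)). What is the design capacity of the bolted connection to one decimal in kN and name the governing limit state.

361.8 kN (net-section rupture governs)

Bolt shear: A_b = π(24)²/4 = 452.39 mm². φR_n = 0.75 × 469 × 452.39 × 9 × 1 = 1432.2 kN.
Bearing (6 mm plate, F_u = 400 MPa): end bolts L_c = 36 − 27/2 = 22.5, R_n = min(1.2×22.5×6×400, 2.4×24×6×400) = 64.8 kN/bolt; interior L_c = 94 − 27 = 67, R_n = 138.24 kN/bolt. φR_n = 0.75 × (3×64.8 + 6×138.24) = 767.9 kN.
Tension rupture (net): A_n = (288 − 3×29)×6 = 1206 mm² (U = 1.0, A_e = A_n). φR_n = 0.75 × 400 × 1206 = 361.8 kN.
Block shear: shear path 2×[36+2×94] = 2×224 mm, A_gv = 2688, A_nv = 2×(224 − 2.5×29)×6 = 1818 mm²; tension across gage: (152 − 2×29)×6 = 564 mm². R_n = min(0.6×400×1818, 0.6×250×2688) + 1.0×400×564 = min(436.32, 403.2) + 225.6 = 628.8 kN. φR_n = 0.75 × 628.8 = 471.6 kN.
Governing: min(1432.2, 767.9, 361.8, 471.6) = 361.8 kN → net-section rupture.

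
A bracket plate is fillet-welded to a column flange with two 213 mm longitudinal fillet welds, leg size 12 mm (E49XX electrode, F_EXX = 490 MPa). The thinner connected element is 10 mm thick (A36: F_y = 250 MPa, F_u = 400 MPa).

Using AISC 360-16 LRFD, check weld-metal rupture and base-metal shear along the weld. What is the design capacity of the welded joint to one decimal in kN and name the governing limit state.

Weld metal: throat = 0.707×12 = 8.484 mm, L = 2×213 = 426 mm. φR_n = 0.75 × 0.6 × 490 × 8.484 × 426 = 796.9 kN.
Base metal shear (10 mm plate): yield φR_n = 1.0×0.6×250×10×426 = 639.0 kN; rupture φR_n = 0.75×0.6×400×10×426 = 766.8 kN; take 639.0 kN (yield).
Governing: min(796.9, 639.0) = 639.0 kN → base-metal shear.

639.0 kN (base-metal shear governs)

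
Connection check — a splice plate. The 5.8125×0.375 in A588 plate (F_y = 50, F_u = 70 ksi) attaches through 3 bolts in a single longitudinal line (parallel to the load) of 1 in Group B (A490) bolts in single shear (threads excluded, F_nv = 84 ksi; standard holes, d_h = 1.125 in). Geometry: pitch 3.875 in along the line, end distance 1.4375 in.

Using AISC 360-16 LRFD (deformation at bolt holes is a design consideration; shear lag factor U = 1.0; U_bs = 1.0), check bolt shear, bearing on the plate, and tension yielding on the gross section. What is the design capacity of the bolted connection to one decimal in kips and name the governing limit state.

Bolt shear: A_b = π(1)²/4 = 0.7854 in². φR_n = 0.75 × 84 × 0.7854 × 3 × 1 = 148.4 kips.
Bearing (0.375 in plate, F_u = 70 ksi): end bolts L_c = 1.4375 − 1.125/2 = 0.875, R_n = min(1.2×0.875×0.375×70, 2.4×1×0.375×70) = 27.563 kips/bolt; interior L_c = 3.875 − 1.125 = 2.75, R_n = 63 kips/bolt. φR_n = 0.75 × (1×27.563 + 2×63) = 115.2 kips.
Tension yield (gross): A_g = 5.8125×0.375 = 2.1797 in². φR_n = 0.90 × 50 × 2.1797 = 98.1 kips.
Governing: min(148.4, 115.2, 98.1) = 98.1 kips → gross-section yield.

98.1 kips (gross-section yield governs)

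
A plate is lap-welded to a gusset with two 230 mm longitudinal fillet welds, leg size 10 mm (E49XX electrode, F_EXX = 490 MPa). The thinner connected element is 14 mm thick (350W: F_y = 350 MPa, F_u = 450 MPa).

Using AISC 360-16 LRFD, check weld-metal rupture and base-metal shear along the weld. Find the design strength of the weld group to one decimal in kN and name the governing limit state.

Weld metal: throat = 0.707×10 = 7.07 mm, L = 2×230 = 460 mm. φR_n = 0.75 × 0.6 × 490 × 7.07 × 460 = 717.1 kN.
Base metal shear (14 mm plate): yield φR_n = 1.0×0.6×350×14×460 = 1352.4 kN; rupture φR_n = 0.75×0.6×450×14×460 = 1304.1 kN; take 1304.1 kN (rupture).
Governing: min(717.1, 1304.1) = 717.1 kN → weld metal.

717.1 kN (weld metal governs)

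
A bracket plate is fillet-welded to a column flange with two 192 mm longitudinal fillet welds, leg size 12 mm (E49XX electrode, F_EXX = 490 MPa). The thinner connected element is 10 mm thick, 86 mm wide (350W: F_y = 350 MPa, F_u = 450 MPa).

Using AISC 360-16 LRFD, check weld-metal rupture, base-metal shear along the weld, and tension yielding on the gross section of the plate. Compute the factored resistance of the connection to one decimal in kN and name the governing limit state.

270.9 kN (gross-section yield governs)

Weld metal: throat = 0.707×12 = 8.484 mm, L = 2×192 = 384 mm. φR_n = 0.75 × 0.6 × 490 × 8.484 × 384 = 718.4 kN.
Base metal shear (10 mm plate): yield φR_n = 1.0×0.6×350×10×384 = 806.4 kN; rupture φR_n = 0.75×0.6×450×10×384 = 777.6 kN; take 777.6 kN (rupture).
Tension yield (gross): A_g = 86×10 = 860 mm². φR_n = 0.90 × 350 × 860 = 270.9 kN.
Governing: min(718.4, 777.6, 270.9) = 270.9 kN → gross-section yield.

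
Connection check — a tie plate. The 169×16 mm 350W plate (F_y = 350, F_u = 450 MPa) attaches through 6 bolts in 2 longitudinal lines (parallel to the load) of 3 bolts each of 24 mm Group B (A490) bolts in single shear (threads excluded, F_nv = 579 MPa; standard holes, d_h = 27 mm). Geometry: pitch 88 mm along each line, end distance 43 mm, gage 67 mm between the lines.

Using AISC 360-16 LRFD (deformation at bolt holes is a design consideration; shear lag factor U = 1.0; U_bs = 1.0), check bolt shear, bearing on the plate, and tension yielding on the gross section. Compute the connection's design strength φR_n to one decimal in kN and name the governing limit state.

851.8 kN (gross-section yield governs)

Bolt shear: A_b = π(24)²/4 = 452.39 mm². φR_n = 0.75 × 579 × 452.39 × 6 × 1 = 1178.7 kN.
Bearing (16 mm plate, F_u = 450 MPa): end bolts L_c = 43 − 27/2 = 29.5, R_n = min(1.2×29.5×16×450, 2.4×24×16×450) = 254.88 kN/bolt; interior L_c = 88 − 27 = 61, R_n = 414.72 kN/bolt. φR_n = 0.75 × (2×254.88 + 4×414.72) = 1626.5 kN.
Tension yield (gross): A_g = 169×16 = 2704 mm². φR_n = 0.90 × 350 × 2704 = 851.8 kN.
Governing: min(1178.7, 1626.5, 851.8) = 851.8 kN → gross-section yield.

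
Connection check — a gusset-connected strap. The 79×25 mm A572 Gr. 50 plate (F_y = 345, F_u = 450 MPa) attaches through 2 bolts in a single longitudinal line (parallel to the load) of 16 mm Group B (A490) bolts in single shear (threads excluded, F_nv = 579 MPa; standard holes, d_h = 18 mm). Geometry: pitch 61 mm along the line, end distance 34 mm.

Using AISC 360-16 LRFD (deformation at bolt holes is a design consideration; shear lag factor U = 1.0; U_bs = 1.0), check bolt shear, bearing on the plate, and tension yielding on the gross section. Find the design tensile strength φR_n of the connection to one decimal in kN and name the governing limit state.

Bolt shear: A_b = π(16)²/4 = 201.06 mm². φR_n = 0.75 × 579 × 201.06 × 2 × 1 = 174.6 kN.
Bearing (25 mm plate, F_u = 450 MPa): end bolts L_c = 34 − 18/2 = 25, R_n = min(1.2×25×25×450, 2.4×16×25×450) = 337.5 kN/bolt; interior L_c = 61 − 18 = 43, R_n = 432 kN/bolt. φR_n = 0.75 × (1×337.5 + 1×432) = 577.1 kN.
Tension yield (gross): A_g = 79×25 = 1975 mm². φR_n = 0.90 × 345 × 1975 = 613.2 kN.
Governing: min(174.6, 577.1, 613.2) = 174.6 kN → bolt shear.

174.6 kN (bolt shear governs)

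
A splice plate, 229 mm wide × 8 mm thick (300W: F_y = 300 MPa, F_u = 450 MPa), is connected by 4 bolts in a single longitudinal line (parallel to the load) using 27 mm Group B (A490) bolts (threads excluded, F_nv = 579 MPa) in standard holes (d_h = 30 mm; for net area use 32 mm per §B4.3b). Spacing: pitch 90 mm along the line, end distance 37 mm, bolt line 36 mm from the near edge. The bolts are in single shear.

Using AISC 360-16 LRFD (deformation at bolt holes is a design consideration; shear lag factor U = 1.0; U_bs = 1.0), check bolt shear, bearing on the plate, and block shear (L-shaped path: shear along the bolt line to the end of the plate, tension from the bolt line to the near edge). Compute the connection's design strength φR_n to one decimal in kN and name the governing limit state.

369.9 kN (block shear governs)

Bolt shear: A_b = π(27)²/4 = 572.56 mm². φR_n = 0.75 × 579 × 572.56 × 4 × 1 = 994.5 kN.
Bearing (8 mm plate, F_u = 450 MPa): end bolts L_c = 37 − 30/2 = 22, R_n = min(1.2×22×8×450, 2.4×27×8×450) = 95.04 kN/bolt; interior L_c = 90 − 30 = 60, R_n = 233.28 kN/bolt. φR_n = 0.75 × (1×95.04 + 3×233.28) = 596.2 kN.
Block shear: shear path 1×[37+3×90] = 1×307 mm, A_gv = 2456, A_nv = 1×(307 − 3.5×32)×8 = 1560 mm²; tension to near edge: (36 − 0.5×32)×8 = 160 mm². R_n = min(0.6×450×1560, 0.6×300×2456) + 1.0×450×160 = min(421.2, 442.08) + 72 = 493.2 kN. φR_n = 0.75 × 493.2 = 369.9 kN.
Governing: min(994.5, 596.2, 369.9) = 369.9 kN → block shear.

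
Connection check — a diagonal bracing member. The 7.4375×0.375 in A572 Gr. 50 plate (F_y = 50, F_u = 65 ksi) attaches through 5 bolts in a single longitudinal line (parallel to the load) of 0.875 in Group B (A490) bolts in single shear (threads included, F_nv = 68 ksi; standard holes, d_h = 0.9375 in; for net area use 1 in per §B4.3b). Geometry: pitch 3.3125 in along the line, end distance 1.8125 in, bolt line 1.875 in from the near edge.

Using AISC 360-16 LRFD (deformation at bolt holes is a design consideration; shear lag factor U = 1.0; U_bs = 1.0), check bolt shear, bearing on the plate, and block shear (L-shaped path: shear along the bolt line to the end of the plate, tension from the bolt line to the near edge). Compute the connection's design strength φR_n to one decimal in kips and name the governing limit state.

Bolt shear: A_b = π(0.875)²/4 = 0.60132 in². φR_n = 0.75 × 68 × 0.60132 × 5 × 1 = 153.3 kips.
Bearing (0.375 in plate, F_u = 65 ksi): end bolts L_c = 1.8125 − 0.9375/2 = 1.34375, R_n = min(1.2×1.34375×0.375×65, 2.4×0.875×0.375×65) = 39.305 kips/bolt; interior L_c = 3.3125 − 0.9375 = 2.375, R_n = 51.188 kips/bolt. φR_n = 0.75 × (1×39.305 + 4×51.188) = 183.0 kips.
Block shear: shear path 1×[1.8125+4×3.3125] = 1×15.0625 in, A_gv = 5.6484, A_nv = 1×(15.0625 − 4.5×1)×0.375 = 3.9609 in²; tension to near edge: (1.875 − 0.5×1)×0.375 = 0.51563 in². R_n = min(0.6×65×3.9609, 0.6×50×5.6484) + 1.0×65×0.51563 = min(154.48, 169.45) + 33.516 = 188 kips. φR_n = 0.75 × 188 = 141.0 kips.
Governing: min(153.3, 183.0, 141.0) = 141.0 kips → block shear.

141.0 kips (block shear governs)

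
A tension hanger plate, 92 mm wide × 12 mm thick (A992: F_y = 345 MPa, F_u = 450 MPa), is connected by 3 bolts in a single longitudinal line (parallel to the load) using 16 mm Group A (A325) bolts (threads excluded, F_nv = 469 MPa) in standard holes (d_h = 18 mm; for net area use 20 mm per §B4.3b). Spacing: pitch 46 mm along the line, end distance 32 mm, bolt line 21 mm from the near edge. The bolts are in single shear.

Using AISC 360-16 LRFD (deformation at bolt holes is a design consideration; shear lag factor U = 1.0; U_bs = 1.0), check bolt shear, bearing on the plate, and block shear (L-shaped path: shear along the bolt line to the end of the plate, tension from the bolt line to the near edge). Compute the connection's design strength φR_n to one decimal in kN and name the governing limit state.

212.2 kN (bolt shear governs)

Bolt shear: A_b = π(16)²/4 = 201.06 mm². φR_n = 0.75 × 469 × 201.06 × 3 × 1 = 212.2 kN.
Bearing (12 mm plate, F_u = 450 MPa): end bolts L_c = 32 − 18/2 = 23, R_n = min(1.2×23×12×450, 2.4×16×12×450) = 149.04 kN/bolt; interior L_c = 46 − 18 = 28, R_n = 181.44 kN/bolt. φR_n = 0.75 × (1×149.04 + 2×181.44) = 383.9 kN.
Block shear: shear path 1×[32+2×46] = 1×124 mm, A_gv = 1488, A_nv = 1×(124 − 2.5×20)×12 = 888 mm²; tension to near edge: (21 − 0.5×20)×12 = 132 mm². R_n = min(0.6×450×888, 0.6×345×1488) + 1.0×450×132 = min(239.76, 308.02) + 59.4 = 299.16 kN. φR_n = 0.75 × 299.16 = 224.4 kN.
Governing: min(212.2, 383.9, 224.4) = 212.2 kN → bolt shear.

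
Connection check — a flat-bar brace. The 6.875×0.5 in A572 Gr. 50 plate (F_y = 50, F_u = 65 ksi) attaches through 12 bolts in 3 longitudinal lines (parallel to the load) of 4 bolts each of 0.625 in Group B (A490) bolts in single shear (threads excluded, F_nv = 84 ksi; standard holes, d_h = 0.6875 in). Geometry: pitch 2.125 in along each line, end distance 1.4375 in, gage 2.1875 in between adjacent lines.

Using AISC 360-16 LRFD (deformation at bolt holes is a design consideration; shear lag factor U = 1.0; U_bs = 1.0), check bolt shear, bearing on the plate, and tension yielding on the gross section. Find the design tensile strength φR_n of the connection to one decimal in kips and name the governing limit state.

154.7 kips (gross-section yield governs)

Bolt shear: A_b = π(0.625)²/4 = 0.3068 in². φR_n = 0.75 × 84 × 0.3068 × 12 × 1 = 231.9 kips.
Bearing (0.5 in plate, F_u = 65 ksi): end bolts L_c = 1.4375 − 0.6875/2 = 1.09375, R_n = min(1.2×1.09375×0.5×65, 2.4×0.625×0.5×65) = 42.656 kips/bolt; interior L_c = 2.125 − 0.6875 = 1.4375, R_n = 48.75 kips/bolt. φR_n = 0.75 × (3×42.656 + 9×48.75) = 425.0 kips.
Tension yield (gross): A_g = 6.875×0.5 = 3.4375 in². φR_n = 0.90 × 50 × 3.4375 = 154.7 kips.
Governing: min(231.9, 425.0, 154.7) = 154.7 kips → gross-section yield.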